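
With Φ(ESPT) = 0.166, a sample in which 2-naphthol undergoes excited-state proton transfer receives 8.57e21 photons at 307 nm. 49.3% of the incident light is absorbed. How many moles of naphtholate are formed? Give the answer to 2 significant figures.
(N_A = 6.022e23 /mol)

0.0012 mol

Moles of photons: 8.57e21 / 6.022e23 = 0.01423 mol.
Photons absorbed: 0.493 × 0.01423 = 0.007015 mol.
Product: Φ × n_abs = 0.166 × 0.007015 = 0.001164 mol.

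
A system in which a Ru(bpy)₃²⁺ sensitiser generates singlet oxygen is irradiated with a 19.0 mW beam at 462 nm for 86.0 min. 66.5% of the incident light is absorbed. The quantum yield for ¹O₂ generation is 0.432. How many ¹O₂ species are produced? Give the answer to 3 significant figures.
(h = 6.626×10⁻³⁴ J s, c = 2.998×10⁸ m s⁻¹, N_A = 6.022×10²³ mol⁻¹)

Photon energy at 462 nm: hc/λ = (6.626×10⁻³⁴)(2.998×10⁸)/(462×10⁻⁹) = 4.300×10⁻¹⁹ J.
Energy delivered: (19.0 mW)(5160 s) = 98.04 J.
Photons incident: 98.04 / 4.300×10⁻¹⁹ = 2.280×10²⁰, i.e. 2.280×10²⁰/6.022×10²³ = 3.786×10⁻⁴ mol.
Photons absorbed: 0.665 × 3.786×10⁻⁴ = 2.518×10⁻⁴ mol.
Product: Φ × n_abs = 0.432 × 2.518×10⁻⁴ = 1.088×10⁻⁴ mol.
As a count: 1.088×10⁻⁴ × 6.022×10²³ = 6.55×10¹⁹.

6.55×10¹⁹ species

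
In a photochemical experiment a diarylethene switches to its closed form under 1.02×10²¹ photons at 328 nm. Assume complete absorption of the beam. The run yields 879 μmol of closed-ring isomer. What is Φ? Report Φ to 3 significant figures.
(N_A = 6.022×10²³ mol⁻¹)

Product: 879 μmol = 8.79×10⁻⁴ mol.
Moles of photons: 1.02×10²¹ / 6.022×10²³ = 0.001694 mol.
Φ = 8.79×10⁻⁴ mol / 0.001694 mol photons = 0.519.

Φ = 0.519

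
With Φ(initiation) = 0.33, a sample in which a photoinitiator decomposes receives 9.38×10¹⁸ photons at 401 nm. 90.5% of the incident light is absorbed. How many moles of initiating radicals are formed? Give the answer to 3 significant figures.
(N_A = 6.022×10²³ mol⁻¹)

Moles of photons: 9.38×10¹⁸ / 6.022×10²³ = 1.558×10⁻⁵ mol.
Photons absorbed: 0.905 × 1.558×10⁻⁵ = 1.410×10⁻⁵ mol.
Product: Φ × n_abs = 0.33 × 1.410×10⁻⁵ = 4.653×10⁻⁶ mol.

4.65×10⁻⁶ mol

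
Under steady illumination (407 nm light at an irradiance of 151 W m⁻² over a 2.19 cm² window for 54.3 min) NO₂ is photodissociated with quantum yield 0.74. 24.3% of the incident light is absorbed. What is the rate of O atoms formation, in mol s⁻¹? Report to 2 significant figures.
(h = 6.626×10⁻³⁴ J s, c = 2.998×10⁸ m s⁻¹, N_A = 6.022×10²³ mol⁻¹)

Photon energy at 407 nm: hc/λ = (6.626×10⁻³⁴)(2.998×10⁸)/(407×10⁻⁹) = 4.881×10⁻¹⁹ J.
Energy delivered: (151 W m⁻²)(2.19×10⁻⁴ m²)(3258 s) = 107.7 J.
Photons incident: 107.7 / 4.881×10⁻¹⁹ = 2.207×10²⁰, i.e. 2.207×10²⁰/6.022×10²³ = 3.665×10⁻⁴ mol.
Photons absorbed: 0.243 × 3.665×10⁻⁴ = 8.906×10⁻⁵ mol.
Product formed: 0.74 × 8.906×10⁻⁵ = 6.590×10⁻⁵ mol.
Rate: 6.590×10⁻⁵ / 3258 s = 2.0×10⁻⁸ mol s⁻¹.

2.0×10⁻⁸ mol s⁻¹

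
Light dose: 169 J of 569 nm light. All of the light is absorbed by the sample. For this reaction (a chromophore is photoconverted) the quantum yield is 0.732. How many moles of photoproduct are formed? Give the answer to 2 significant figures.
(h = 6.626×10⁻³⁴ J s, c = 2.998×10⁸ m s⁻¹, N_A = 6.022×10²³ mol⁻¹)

5.9×10⁻⁴ mol

Photon energy at 569 nm: hc/λ = (6.626×10⁻³⁴)(2.998×10⁸)/(569×10⁻⁹) = 3.491×10⁻¹⁹ J.
Photons incident: 169 / 3.491×10⁻¹⁹ = 4.841×10²⁰, i.e. 4.841×10²⁰/6.022×10²³ = 8.039×10⁻⁴ mol.
Product: Φ × n_abs = 0.732 × 8.039×10⁻⁴ = 5.885×10⁻⁴ mol.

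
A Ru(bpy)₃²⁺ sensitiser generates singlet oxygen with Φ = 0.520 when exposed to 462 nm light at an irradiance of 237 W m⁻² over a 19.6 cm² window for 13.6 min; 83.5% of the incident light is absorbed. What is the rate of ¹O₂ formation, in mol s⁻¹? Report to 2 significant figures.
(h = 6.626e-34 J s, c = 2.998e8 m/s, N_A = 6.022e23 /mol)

Photon energy at 462 nm: hc/λ = (6.626e-34)(2.998e8)/(462e-9) = 4.300e-19 J.
Energy delivered: (237 W m⁻²)(19.6e-4 m²)(816 s) = 379.0 J.
Photons incident: 379.0 / 4.300e-19 = 8.814e20, i.e. 8.814e20/6.022e23 = 0.001464 mol.
Photons absorbed: 0.835 × 0.001464 = 0.001222 mol.
Product formed: 0.520 × 0.001222 = 6.354e-4 mol.
Rate: 6.354e-4 / 816 s = 7.8e-7 mol s⁻¹.

7.8e-7 mol s⁻¹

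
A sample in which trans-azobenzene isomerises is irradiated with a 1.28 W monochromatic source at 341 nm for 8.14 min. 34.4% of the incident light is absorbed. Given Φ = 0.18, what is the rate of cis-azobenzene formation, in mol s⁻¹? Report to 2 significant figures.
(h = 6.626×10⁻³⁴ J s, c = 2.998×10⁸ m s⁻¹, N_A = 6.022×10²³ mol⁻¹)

2.3×10⁻⁷ mol s⁻¹

Photon energy at 341 nm: hc/λ = (6.626×10⁻³⁴)(2.998×10⁸)/(341×10⁻⁹) = 5.825×10⁻¹⁹ J.
Energy delivered: (1.28 W)(488.4 s) = 625.2 J.
Photons incident: 625.2 / 5.825×10⁻¹⁹ = 1.073×10²¹, i.e. 1.073×10²¹/6.022×10²³ = 0.001782 mol.
Photons absorbed: 0.344 × 0.001782 = 6.130×10⁻⁴ mol.
Product formed: 0.18 × 6.130×10⁻⁴ = 1.103×10⁻⁴ mol.
Rate: 1.103×10⁻⁴ / 488.4 s = 2.3×10⁻⁷ mol s⁻¹.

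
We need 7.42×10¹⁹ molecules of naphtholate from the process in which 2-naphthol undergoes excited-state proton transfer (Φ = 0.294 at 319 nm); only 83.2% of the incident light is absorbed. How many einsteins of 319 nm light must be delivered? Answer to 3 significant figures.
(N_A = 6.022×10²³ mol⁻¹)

Product: 7.42×10¹⁹ / 6.022×10²³ = 1.232×10⁻⁴ mol.
Photons that must be absorbed: 1.232×10⁻⁴ / 0.294 = 4.190×10⁻⁴ mol.
Incident photons needed: 4.190×10⁻⁴ / 0.832 = 5.036×10⁻⁴ mol.

5.04×10⁻⁴ einstein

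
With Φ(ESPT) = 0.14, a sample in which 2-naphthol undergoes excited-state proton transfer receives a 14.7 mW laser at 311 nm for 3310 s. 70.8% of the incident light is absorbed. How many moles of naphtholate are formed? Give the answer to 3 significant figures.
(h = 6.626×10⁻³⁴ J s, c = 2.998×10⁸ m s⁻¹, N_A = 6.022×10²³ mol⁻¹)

Photon energy at 311 nm: hc/λ = (6.626×10⁻³⁴)(2.998×10⁸)/(311×10⁻⁹) = 6.387×10⁻¹⁹ J.
Energy delivered: (14.7 mW)(3310 s) = 48.66 J.
Photons incident: 48.66 / 6.387×10⁻¹⁹ = 7.619×10¹⁹, i.e. 7.619×10¹⁹/6.022×10²³ = 1.265×10⁻⁴ mol.
Photons absorbed: 0.708 × 1.265×10⁻⁴ = 8.956×10⁻⁵ mol.
Product: Φ × n_abs = 0.14 × 8.956×10⁻⁵ = 1.254×10⁻⁵ mol.

1.25×10⁻⁵ mol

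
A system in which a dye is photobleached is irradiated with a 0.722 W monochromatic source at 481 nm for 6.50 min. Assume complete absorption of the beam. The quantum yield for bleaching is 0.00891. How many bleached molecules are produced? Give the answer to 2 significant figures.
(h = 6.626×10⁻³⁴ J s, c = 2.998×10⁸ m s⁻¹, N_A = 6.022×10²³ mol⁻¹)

Photon energy at 481 nm: hc/λ = (6.626×10⁻³⁴)(2.998×10⁸)/(481×10⁻⁹) = 4.130×10⁻¹⁹ J.
Energy delivered: (0.722 W)(390 s) = 281.6 J.
Photons incident: 281.6 / 4.130×10⁻¹⁹ = 6.818×10²⁰, i.e. 6.818×10²⁰/6.022×10²³ = 0.001132 mol.
Product: Φ × n_abs = 0.00891 × 0.001132 = 1.009×10⁻⁵ mol.
As a count: 1.009×10⁻⁵ × 6.022×10²³ = 6.1×10¹⁸.

6.1×10¹⁸ bleached molecules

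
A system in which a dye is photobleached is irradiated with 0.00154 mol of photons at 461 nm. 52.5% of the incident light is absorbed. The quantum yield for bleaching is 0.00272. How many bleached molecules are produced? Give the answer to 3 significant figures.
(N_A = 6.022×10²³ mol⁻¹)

1.32×10¹⁸ bleached molecules

Photons absorbed: 0.525 × 0.00154 = 8.085×10⁻⁴ mol.
Product: Φ × n_abs = 0.00272 × 8.085×10⁻⁴ = 2.199×10⁻⁶ mol.
As a count: 2.199×10⁻⁶ × 6.022×10²³ = 1.32×10¹⁸.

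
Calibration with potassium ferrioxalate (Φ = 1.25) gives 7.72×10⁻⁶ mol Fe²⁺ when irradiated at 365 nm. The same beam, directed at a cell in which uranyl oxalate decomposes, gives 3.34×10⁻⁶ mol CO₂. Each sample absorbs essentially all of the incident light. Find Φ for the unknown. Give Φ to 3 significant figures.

Φ = 0.541

Photons absorbed by the actinometer: 7.72×10⁻⁶ / 1.25 = 6.176×10⁻⁶ mol.
Φ(unknown) = 3.34×10⁻⁶ / 6.176×10⁻⁶ = 0.541.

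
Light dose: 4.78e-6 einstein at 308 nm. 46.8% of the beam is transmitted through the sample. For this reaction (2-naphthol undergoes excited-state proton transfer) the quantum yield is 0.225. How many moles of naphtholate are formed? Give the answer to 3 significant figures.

5.72e-7 mol

Fraction absorbed: 1 − 46.8/100 = 0.5320.
Photons absorbed: 0.5320 × 4.78e-6 = 2.543e-6 mol.
Product: Φ × n_abs = 0.225 × 2.543e-6 = 5.722e-7 mol.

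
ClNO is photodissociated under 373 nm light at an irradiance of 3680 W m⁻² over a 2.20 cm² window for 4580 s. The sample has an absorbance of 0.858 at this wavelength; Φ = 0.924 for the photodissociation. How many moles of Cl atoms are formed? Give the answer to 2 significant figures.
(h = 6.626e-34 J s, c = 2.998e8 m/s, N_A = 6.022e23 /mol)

Photon energy at 373 nm: hc/λ = (6.626e-34)(2.998e8)/(373e-9) = 5.326e-19 J.
Energy delivered: (3680 W m⁻²)(2.20e-4 m²)(4580 s) = 3708 J.
Photons incident: 3708 / 5.326e-19 = 6.962e21, i.e. 6.962e21/6.022e23 = 0.01156 mol.
Fraction absorbed: 1 − 10^(−0.858) = 0.8613.
Photons absorbed: 0.8613 × 0.01156 = 0.009957 mol.
Product: Φ × n_abs = 0.924 × 0.009957 = 0.009200 mol.

0.0092 mol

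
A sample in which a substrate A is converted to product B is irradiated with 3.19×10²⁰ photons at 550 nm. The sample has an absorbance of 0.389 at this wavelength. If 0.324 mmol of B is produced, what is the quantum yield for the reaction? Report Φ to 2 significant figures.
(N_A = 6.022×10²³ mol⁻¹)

Φ = 1.0

Product: 0.324 mmol = 3.24×10⁻⁴ mol.
Moles of photons: 3.19×10²⁰ / 6.022×10²³ = 5.297×10⁻⁴ mol.
Fraction absorbed: 1 − 10^(−0.389) = 0.5917.
Photons absorbed: 0.5917 × 5.297×10⁻⁴ = 3.134×10⁻⁴ mol.
Φ = 3.24×10⁻⁴ mol / 3.134×10⁻⁴ mol photons = 1.0.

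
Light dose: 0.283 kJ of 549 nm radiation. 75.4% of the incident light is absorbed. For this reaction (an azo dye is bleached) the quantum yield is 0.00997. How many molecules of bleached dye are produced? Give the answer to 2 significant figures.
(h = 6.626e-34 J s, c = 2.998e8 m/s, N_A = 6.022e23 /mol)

Photon energy at 549 nm: hc/λ = (6.626e-34)(2.998e8)/(549e-9) = 3.618e-19 J.
Incident energy: 0.283 kJ = 283 J.
Photons incident: 283 / 3.618e-19 = 7.822e20, i.e. 7.822e20/6.022e23 = 0.001299 mol.
Photons absorbed: 0.754 × 0.001299 = 9.794e-4 mol.
Product: Φ × n_abs = 0.00997 × 9.794e-4 = 9.765e-6 mol.
As a count: 9.765e-6 × 6.022e23 = 5.9e18.

5.9e18 molecules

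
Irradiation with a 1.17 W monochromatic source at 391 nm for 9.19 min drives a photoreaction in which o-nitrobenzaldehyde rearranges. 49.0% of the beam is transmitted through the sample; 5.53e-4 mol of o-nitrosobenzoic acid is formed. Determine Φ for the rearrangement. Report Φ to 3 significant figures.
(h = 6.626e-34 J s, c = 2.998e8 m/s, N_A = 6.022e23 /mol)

Φ = 0.514

Photon energy at 391 nm: hc/λ = (6.626e-34)(2.998e8)/(391e-9) = 5.080e-19 J.
Energy delivered: (1.17 W)(551.4 s) = 645.1 J.
Photons incident: 645.1 / 5.080e-19 = 1.270e21, i.e. 1.270e21/6.022e23 = 0.002109 mol.
Fraction absorbed: 1 − 49.0/100 = 0.5100.
Photons absorbed: 0.5100 × 0.002109 = 0.001076 mol.
Φ = 5.53e-4 mol / 0.001076 mol photons = 0.514.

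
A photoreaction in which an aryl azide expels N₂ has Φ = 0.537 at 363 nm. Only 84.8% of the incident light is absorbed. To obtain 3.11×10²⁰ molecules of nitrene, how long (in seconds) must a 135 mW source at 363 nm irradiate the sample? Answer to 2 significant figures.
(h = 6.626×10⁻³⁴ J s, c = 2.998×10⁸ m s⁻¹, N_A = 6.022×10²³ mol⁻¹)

t ≈ 2800 s

Product: 3.11×10²⁰ / 6.022×10²³ = 5.164×10⁻⁴ mol.
Photons that must be absorbed: 5.164×10⁻⁴ / 0.537 = 9.616×10⁻⁴ mol.
Incident photons needed: 9.616×10⁻⁴ / 0.848 = 0.001134 mol.
Photon energy: hc/λ = 5.472×10⁻¹⁹ J; per mole, 3.295×10⁵ J mol⁻¹.
Energy required: 0.001134 × 3.295×10⁵ = 373.7 J.
Time: 373.7 J / 0.135 W = 2800 s.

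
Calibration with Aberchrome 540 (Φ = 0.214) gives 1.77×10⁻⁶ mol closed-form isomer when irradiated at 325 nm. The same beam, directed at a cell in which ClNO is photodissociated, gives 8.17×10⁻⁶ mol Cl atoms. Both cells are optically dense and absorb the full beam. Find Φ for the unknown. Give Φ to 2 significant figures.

Photons absorbed by the actinometer: 1.77×10⁻⁶ / 0.214 = 8.271×10⁻⁶ mol.
Φ(unknown) = 8.17×10⁻⁶ / 8.271×10⁻⁶ = 0.99.

Φ = 0.99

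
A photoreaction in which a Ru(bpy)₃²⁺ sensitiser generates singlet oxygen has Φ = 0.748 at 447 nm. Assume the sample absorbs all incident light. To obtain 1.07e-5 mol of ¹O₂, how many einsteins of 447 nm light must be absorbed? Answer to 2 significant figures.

Photons that must be absorbed: 1.07e-5 / 0.748 = 1.430e-5 mol.

1.4e-5 einstein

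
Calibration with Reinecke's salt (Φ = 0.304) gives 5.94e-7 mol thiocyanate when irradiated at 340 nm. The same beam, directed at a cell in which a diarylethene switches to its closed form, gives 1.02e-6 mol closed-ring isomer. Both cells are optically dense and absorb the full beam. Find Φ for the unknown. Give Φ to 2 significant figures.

Φ = 0.52

Photons absorbed by the actinometer: 5.94e-7 / 0.304 = 1.954e-6 mol.
Φ(unknown) = 1.02e-6 / 1.954e-6 = 0.52.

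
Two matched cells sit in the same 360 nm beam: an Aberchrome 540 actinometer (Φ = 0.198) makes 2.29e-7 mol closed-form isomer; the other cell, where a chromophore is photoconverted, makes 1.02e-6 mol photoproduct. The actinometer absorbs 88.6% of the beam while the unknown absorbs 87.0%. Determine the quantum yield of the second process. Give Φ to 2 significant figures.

Photons absorbed by the actinometer: 2.29e-7 / 0.198 = 1.157e-6 mol.
Incident flux: 1.157e-6 / 0.886 = 1.306e-6 einstein.
Absorbed by unknown: 0.870 × 1.306e-6 = 1.136e-6 mol.
Φ(unknown) = 1.02e-6 / 1.136e-6 = 0.90.

Φ = 0.90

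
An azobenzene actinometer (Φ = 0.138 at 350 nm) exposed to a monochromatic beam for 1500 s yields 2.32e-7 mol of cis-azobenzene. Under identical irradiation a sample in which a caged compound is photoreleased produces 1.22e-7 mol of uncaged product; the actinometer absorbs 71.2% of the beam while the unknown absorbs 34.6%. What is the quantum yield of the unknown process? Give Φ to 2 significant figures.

Photons absorbed by the actinometer: 2.32e-7 / 0.138 = 1.681e-6 mol.
Incident flux: 1.681e-6 / 0.712 = 2.361e-6 einstein.
Absorbed by unknown: 0.346 × 2.361e-6 = 8.169e-7 mol.
Φ(unknown) = 1.22e-7 / 8.169e-7 = 0.15.

Φ = 0.15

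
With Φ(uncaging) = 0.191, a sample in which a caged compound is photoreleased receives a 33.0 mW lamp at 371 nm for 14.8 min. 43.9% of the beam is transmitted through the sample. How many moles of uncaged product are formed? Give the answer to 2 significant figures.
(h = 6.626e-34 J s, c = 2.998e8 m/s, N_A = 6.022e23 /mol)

Photon energy at 371 nm: hc/λ = (6.626e-34)(2.998e8)/(371e-9) = 5.354e-19 J.
Energy delivered: (33.0 mW)(888 s) = 29.30 J.
Photons incident: 29.30 / 5.354e-19 = 5.473e19, i.e. 5.473e19/6.022e23 = 9.088e-5 mol.
Fraction absorbed: 1 − 43.9/100 = 0.5610.
Photons absorbed: 0.5610 × 9.088e-5 = 5.098e-5 mol.
Product: Φ × n_abs = 0.191 × 5.098e-5 = 9.737e-6 mol.

9.7e-6 mol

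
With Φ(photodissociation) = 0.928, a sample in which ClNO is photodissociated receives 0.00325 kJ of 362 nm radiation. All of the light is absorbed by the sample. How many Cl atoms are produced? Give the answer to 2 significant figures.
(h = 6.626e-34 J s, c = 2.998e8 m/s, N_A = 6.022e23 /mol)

Photon energy at 362 nm: hc/λ = (6.626e-34)(2.998e8)/(362e-9) = 5.487e-19 J.
Incident energy: 0.00325 kJ = 3.25 J.
Photons incident: 3.25 / 5.487e-19 = 5.923e18, i.e. 5.923e18/6.022e23 = 9.836e-6 mol.
Product: Φ × n_abs = 0.928 × 9.836e-6 = 9.128e-6 mol.
As a count: 9.128e-6 × 6.022e23 = 5.5e18.

5.5e18 atoms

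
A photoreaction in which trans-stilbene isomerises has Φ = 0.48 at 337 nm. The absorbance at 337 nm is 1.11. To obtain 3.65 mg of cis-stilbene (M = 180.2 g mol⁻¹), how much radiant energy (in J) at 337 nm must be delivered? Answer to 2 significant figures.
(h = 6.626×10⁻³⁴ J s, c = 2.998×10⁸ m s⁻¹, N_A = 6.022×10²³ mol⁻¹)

16 J

Product: 3.65 mg / 180.2 g mol⁻¹ = 2.026×10⁻⁵ mol.
Photons that must be absorbed: 2.026×10⁻⁵ / 0.48 = 4.221×10⁻⁵ mol.
Fraction absorbed: 1 − 10^(−1.11) = 0.9224.
Incident photons needed: 4.221×10⁻⁵ / 0.9224 = 4.576×10⁻⁵ mol.
Photon energy: hc/λ = 5.895×10⁻¹⁹ J; per mole, 3.550×10⁵ J mol⁻¹.
Energy required: 4.576×10⁻⁵ × 3.550×10⁵ = 16 J.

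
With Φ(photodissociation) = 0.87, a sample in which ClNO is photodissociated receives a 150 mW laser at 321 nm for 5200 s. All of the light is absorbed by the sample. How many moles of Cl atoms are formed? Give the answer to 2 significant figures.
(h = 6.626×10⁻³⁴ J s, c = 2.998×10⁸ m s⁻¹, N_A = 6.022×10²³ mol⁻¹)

0.0018 mol

Photon energy at 321 nm: hc/λ = (6.626×10⁻³⁴)(2.998×10⁸)/(321×10⁻⁹) = 6.188×10⁻¹⁹ J.
Energy delivered: (150 mW)(5200 s) = 780.0 J.
Photons incident: 780.0 / 6.188×10⁻¹⁹ = 1.261×10²¹, i.e. 1.261×10²¹/6.022×10²³ = 0.002094 mol.
Product: Φ × n_abs = 0.87 × 0.002094 = 0.001822 mol.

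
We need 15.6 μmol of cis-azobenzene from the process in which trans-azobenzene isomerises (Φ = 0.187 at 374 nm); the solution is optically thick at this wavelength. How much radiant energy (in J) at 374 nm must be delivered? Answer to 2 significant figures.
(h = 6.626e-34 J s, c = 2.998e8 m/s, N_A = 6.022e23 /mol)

27 J

Product: 15.6 μmol = 1.56e-5 mol.
Photons that must be absorbed: 1.56e-5 / 0.187 = 8.342e-5 mol.
Photon energy: hc/λ = 5.311e-19 J; per mole, 3.198e5 J mol⁻¹.
Energy required: 8.342e-5 × 3.198e5 = 27 J.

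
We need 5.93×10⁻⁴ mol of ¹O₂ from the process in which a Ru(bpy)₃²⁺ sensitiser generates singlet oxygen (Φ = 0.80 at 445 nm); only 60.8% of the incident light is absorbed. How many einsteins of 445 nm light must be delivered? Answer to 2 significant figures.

0.0012 einstein

Photons that must be absorbed: 5.93×10⁻⁴ / 0.80 = 7.412×10⁻⁴ mol.
Incident photons needed: 7.412×10⁻⁴ / 0.608 = 0.001219 mol.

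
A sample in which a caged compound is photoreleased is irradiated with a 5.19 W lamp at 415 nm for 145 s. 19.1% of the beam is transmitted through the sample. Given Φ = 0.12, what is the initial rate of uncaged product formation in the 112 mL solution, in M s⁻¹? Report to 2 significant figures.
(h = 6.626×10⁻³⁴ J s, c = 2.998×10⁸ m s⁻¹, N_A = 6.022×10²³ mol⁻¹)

Photon energy at 415 nm: hc/λ = (6.626×10⁻³⁴)(2.998×10⁸)/(415×10⁻⁹) = 4.787×10⁻¹⁹ J.
Energy delivered: (5.19 W)(145 s) = 752.6 J.
Photons incident: 752.6 / 4.787×10⁻¹⁹ = 1.572×10²¹, i.e. 1.572×10²¹/6.022×10²³ = 0.002610 mol.
Fraction absorbed: 1 − 19.1/100 = 0.8090.
Photons absorbed: 0.8090 × 0.002610 = 0.002111 mol.
Product formed: 0.12 × 0.002111 = 2.533×10⁻⁴ mol.
Rate: 2.533×10⁻⁴ mol / (145 s × 0.112 L) = 1.6×10⁻⁵ M s⁻¹.

1.6×10⁻⁵ M s⁻¹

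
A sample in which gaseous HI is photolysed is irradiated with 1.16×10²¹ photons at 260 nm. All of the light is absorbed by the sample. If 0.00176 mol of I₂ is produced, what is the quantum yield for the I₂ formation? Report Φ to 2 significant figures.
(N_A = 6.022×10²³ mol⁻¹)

Moles of photons: 1.16×10²¹ / 6.022×10²³ = 0.001926 mol.
Φ = 0.00176 mol / 0.001926 mol photons = 0.91.

Φ = 0.91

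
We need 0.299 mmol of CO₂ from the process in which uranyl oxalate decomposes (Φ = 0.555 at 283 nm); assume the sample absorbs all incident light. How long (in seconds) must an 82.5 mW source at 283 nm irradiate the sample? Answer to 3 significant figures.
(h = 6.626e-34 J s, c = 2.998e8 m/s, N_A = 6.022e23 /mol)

Product: 0.299 mmol = 2.99e-4 mol.
Photons that must be absorbed: 2.99e-4 / 0.555 = 5.387e-4 mol.
Photon energy: hc/λ = 7.019e-19 J; per mole, 4.227e5 J mol⁻¹.
Energy required: 5.387e-4 × 4.227e5 = 227.7 J.
Time: 227.7 J / 0.0825 W = 2760 s.

t ≈ 2760 s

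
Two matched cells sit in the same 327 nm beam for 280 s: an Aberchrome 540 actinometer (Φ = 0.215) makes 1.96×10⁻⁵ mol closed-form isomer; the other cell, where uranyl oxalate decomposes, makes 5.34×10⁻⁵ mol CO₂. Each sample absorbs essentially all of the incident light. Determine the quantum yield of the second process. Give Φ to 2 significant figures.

Φ = 0.59

Photons absorbed by the actinometer: 1.96×10⁻⁵ / 0.215 = 9.116×10⁻⁵ mol.
Φ(unknown) = 5.34×10⁻⁵ / 9.116×10⁻⁵ = 0.59.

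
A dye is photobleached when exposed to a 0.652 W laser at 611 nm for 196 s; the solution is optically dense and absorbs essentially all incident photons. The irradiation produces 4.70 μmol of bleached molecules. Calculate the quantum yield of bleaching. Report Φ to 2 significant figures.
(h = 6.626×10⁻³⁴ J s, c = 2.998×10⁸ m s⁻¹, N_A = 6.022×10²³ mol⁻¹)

Φ = 0.0072

Product: 4.70 μmol = 4.70×10⁻⁶ mol.
Photon energy at 611 nm: hc/λ = (6.626×10⁻³⁴)(2.998×10⁸)/(611×10⁻⁹) = 3.251×10⁻¹⁹ J.
Energy delivered: (0.652 W)(196 s) = 127.8 J.
Photons incident: 127.8 / 3.251×10⁻¹⁹ = 3.931×10²⁰, i.e. 3.931×10²⁰/6.022×10²³ = 6.528×10⁻⁴ mol.
Φ = 4.70×10⁻⁶ mol / 6.528×10⁻⁴ mol photons = 0.0072.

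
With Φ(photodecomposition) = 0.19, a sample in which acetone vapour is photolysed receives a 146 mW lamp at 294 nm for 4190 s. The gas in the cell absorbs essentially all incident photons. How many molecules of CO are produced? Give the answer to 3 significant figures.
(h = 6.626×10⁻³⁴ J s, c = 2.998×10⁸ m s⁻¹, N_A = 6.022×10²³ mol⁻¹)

Photon energy at 294 nm: hc/λ = (6.626×10⁻³⁴)(2.998×10⁸)/(294×10⁻⁹) = 6.757×10⁻¹⁹ J.
Energy delivered: (146 mW)(4190 s) = 611.7 J.
Photons incident: 611.7 / 6.757×10⁻¹⁹ = 9.053×10²⁰, i.e. 9.053×10²⁰/6.022×10²³ = 0.001503 mol.
Product: Φ × n_abs = 0.19 × 0.001503 = 2.856×10⁻⁴ mol.
As a count: 2.856×10⁻⁴ × 6.022×10²³ = 1.72×10²⁰.

1.72×10²⁰ molecules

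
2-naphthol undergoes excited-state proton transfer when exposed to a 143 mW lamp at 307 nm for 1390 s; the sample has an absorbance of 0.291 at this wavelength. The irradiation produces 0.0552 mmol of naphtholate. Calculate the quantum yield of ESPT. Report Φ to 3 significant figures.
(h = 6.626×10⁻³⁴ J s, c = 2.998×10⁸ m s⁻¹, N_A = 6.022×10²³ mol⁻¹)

Product: 0.0552 mmol = 5.52×10⁻⁵ mol.
Photon energy at 307 nm: hc/λ = (6.626×10⁻³⁴)(2.998×10⁸)/(307×10⁻⁹) = 6.471×10⁻¹⁹ J.
Energy delivered: (143 mW)(1390 s) = 198.8 J.
Photons incident: 198.8 / 6.471×10⁻¹⁹ = 3.072×10²⁰, i.e. 3.072×10²⁰/6.022×10²³ = 5.101×10⁻⁴ mol.
Fraction absorbed: 1 − 10^(−0.291) = 0.4883.
Photons absorbed: 0.4883 × 5.101×10⁻⁴ = 2.491×10⁻⁴ mol.
Φ = 5.52×10⁻⁵ mol / 2.491×10⁻⁴ mol photons = 0.222.

Φ = 0.222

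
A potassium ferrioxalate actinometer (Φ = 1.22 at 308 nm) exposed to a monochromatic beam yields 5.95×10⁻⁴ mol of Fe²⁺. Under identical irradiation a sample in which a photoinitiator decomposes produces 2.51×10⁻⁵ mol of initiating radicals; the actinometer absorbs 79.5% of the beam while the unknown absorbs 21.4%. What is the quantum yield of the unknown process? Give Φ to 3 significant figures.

Photons absorbed by the actinometer: 5.95×10⁻⁴ / 1.22 = 4.877×10⁻⁴ mol.
Incident flux: 4.877×10⁻⁴ / 0.795 = 6.135×10⁻⁴ einstein.
Absorbed by unknown: 0.214 × 6.135×10⁻⁴ = 1.313×10⁻⁴ mol.
Φ(unknown) = 2.51×10⁻⁵ / 1.313×10⁻⁴ = 0.191.

Φ = 0.191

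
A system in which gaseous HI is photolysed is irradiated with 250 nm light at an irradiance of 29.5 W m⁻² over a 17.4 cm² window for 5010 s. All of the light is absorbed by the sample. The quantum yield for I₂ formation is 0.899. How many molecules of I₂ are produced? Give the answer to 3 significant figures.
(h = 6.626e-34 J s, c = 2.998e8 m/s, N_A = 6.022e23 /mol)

Photon energy at 250 nm: hc/λ = (6.626e-34)(2.998e8)/(250e-9) = 7.946e-19 J.
Energy delivered: (29.5 W m⁻²)(17.4e-4 m²)(5010 s) = 257.2 J.
Photons incident: 257.2 / 7.946e-19 = 3.237e20, i.e. 3.237e20/6.022e23 = 5.375e-4 mol.
Product: Φ × n_abs = 0.899 × 5.375e-4 = 4.832e-4 mol.
As a count: 4.832e-4 × 6.022e23 = 2.91e20.

2.91e20 molecules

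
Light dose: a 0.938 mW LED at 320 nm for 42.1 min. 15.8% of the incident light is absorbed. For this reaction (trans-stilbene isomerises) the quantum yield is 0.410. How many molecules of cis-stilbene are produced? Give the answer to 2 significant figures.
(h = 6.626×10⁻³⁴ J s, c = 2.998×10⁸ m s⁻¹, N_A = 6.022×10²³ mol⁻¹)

2.5×10¹⁷ molecules

Photon energy at 320 nm: hc/λ = (6.626×10⁻³⁴)(2.998×10⁸)/(320×10⁻⁹) = 6.208×10⁻¹⁹ J.
Energy delivered: (0.938 mW)(2526 s) = 2.369 J.
Photons incident: 2.369 / 6.208×10⁻¹⁹ = 3.816×10¹⁸, i.e. 3.816×10¹⁸/6.022×10²³ = 6.337×10⁻⁶ mol.
Photons absorbed: 0.158 × 6.337×10⁻⁶ = 1.001×10⁻⁶ mol.
Product: Φ × n_abs = 0.410 × 1.001×10⁻⁶ = 4.104×10⁻⁷ mol.
As a count: 4.104×10⁻⁷ × 6.022×10²³ = 2.5×10¹⁷.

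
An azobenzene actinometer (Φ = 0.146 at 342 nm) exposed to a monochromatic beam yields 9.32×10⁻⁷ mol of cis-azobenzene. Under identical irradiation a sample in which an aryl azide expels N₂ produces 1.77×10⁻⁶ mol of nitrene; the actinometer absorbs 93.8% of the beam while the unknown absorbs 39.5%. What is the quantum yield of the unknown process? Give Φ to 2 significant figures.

Φ = 0.66

Photons absorbed by the actinometer: 9.32×10⁻⁷ / 0.146 = 6.384×10⁻⁶ mol.
Incident flux: 6.384×10⁻⁶ / 0.938 = 6.806×10⁻⁶ einstein.
Absorbed by unknown: 0.395 × 6.806×10⁻⁶ = 2.688×10⁻⁶ mol.
Φ(unknown) = 1.77×10⁻⁶ / 2.688×10⁻⁶ = 0.66.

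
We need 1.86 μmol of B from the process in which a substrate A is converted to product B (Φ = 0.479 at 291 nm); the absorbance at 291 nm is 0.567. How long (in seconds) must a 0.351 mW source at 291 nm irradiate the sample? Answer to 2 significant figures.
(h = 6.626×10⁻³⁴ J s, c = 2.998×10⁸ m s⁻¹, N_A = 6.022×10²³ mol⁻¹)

t ≈ 6200 s

Product: 1.86 μmol = 1.86×10⁻⁶ mol.
Photons that must be absorbed: 1.86×10⁻⁶ / 0.479 = 3.883×10⁻⁶ mol.
Fraction absorbed: 1 − 10^(−0.567) = 0.7290.
Incident photons needed: 3.883×10⁻⁶ / 0.7290 = 5.326×10⁻⁶ mol.
Photon energy: hc/λ = 6.826×10⁻¹⁹ J; per mole, 4.111×10⁵ J mol⁻¹.
Energy required: 5.326×10⁻⁶ × 4.111×10⁵ = 2.190 J.
Time: 2.190 J / 0.000351 W = 6200 s.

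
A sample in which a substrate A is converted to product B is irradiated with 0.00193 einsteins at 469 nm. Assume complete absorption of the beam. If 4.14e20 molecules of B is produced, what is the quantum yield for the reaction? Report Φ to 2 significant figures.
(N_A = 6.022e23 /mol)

Product: 4.14e20 / 6.022e23 = 6.875e-4 mol.
Φ = 6.875e-4 mol / 0.00193 mol photons = 0.36.

Φ = 0.36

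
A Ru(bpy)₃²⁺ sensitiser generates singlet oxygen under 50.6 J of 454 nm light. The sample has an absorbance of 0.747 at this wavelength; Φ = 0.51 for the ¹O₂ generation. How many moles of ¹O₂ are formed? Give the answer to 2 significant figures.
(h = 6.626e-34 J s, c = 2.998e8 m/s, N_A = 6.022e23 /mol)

Photon energy at 454 nm: hc/λ = (6.626e-34)(2.998e8)/(454e-9) = 4.375e-19 J.
Photons incident: 50.6 / 4.375e-19 = 1.157e20, i.e. 1.157e20/6.022e23 = 1.921e-4 mol.
Fraction absorbed: 1 − 10^(−0.747) = 0.8209.
Photons absorbed: 0.8209 × 1.921e-4 = 1.577e-4 mol.
Product: Φ × n_abs = 0.51 × 1.577e-4 = 8.043e-5 mol.

8.0e-5 mol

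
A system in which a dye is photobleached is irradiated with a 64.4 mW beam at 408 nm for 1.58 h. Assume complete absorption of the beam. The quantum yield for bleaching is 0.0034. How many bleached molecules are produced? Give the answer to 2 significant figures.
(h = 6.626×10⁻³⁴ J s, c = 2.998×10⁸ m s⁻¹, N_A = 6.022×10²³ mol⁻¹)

2.6×10¹⁸ bleached molecules

Photon energy at 408 nm: hc/λ = (6.626×10⁻³⁴)(2.998×10⁸)/(408×10⁻⁹) = 4.869×10⁻¹⁹ J.
Energy delivered: (64.4 mW)(5688 s) = 366.3 J.
Photons incident: 366.3 / 4.869×10⁻¹⁹ = 7.523×10²⁰, i.e. 7.523×10²⁰/6.022×10²³ = 0.001249 mol.
Product: Φ × n_abs = 0.0034 × 0.001249 = 4.247×10⁻⁶ mol.
As a count: 4.247×10⁻⁶ × 6.022×10²³ = 2.6×10¹⁸.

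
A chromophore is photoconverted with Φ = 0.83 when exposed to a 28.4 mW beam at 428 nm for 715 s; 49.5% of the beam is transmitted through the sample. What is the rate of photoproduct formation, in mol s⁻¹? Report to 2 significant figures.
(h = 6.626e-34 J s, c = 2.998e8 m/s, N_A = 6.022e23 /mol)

4.3e-8 mol s⁻¹

Photon energy at 428 nm: hc/λ = (6.626e-34)(2.998e8)/(428e-9) = 4.641e-19 J.
Energy delivered: (28.4 mW)(715 s) = 20.31 J.
Photons incident: 20.31 / 4.641e-19 = 4.376e19, i.e. 4.376e19/6.022e23 = 7.267e-5 mol.
Fraction absorbed: 1 − 49.5/100 = 0.5050.
Photons absorbed: 0.5050 × 7.267e-5 = 3.670e-5 mol.
Product formed: 0.83 × 3.670e-5 = 3.046e-5 mol.
Rate: 3.046e-5 / 715 s = 4.3e-8 mol s⁻¹.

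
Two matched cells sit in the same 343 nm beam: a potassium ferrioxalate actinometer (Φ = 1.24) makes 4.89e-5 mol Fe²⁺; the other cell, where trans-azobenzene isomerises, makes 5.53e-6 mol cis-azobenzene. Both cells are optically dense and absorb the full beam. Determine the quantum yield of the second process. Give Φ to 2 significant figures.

Φ = 0.14

Photons absorbed by the actinometer: 4.89e-5 / 1.24 = 3.944e-5 mol.
Φ(unknown) = 5.53e-6 / 3.944e-5 = 0.14.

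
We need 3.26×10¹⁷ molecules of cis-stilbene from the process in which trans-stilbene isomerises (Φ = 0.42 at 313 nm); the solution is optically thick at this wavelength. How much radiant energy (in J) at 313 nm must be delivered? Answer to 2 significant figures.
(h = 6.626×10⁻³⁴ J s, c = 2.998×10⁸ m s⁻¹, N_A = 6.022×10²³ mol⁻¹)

Product: 3.26×10¹⁷ / 6.022×10²³ = 5.413×10⁻⁷ mol.
Photons that must be absorbed: 5.413×10⁻⁷ / 0.42 = 1.289×10⁻⁶ mol.
Photon energy: hc/λ = 6.347×10⁻¹⁹ J; per mole, 3.822×10⁵ J mol⁻¹.
Energy required: 1.289×10⁻⁶ × 3.822×10⁵ = 0.49 J.

0.49 J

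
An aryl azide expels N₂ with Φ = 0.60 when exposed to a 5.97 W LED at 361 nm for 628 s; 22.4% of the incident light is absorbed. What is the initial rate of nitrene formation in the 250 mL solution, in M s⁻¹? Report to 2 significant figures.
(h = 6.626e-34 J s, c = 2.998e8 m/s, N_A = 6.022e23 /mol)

Photon energy at 361 nm: hc/λ = (6.626e-34)(2.998e8)/(361e-9) = 5.503e-19 J.
Energy delivered: (5.97 W)(628 s) = 3749 J.
Photons incident: 3749 / 5.503e-19 = 6.813e21, i.e. 6.813e21/6.022e23 = 0.01131 mol.
Photons absorbed: 0.224 × 0.01131 = 0.002533 mol.
Product formed: 0.60 × 0.002533 = 0.001520 mol.
Rate: 0.001520 mol / (628 s × 0.25 L) = 9.7e-6 M s⁻¹.

9.7e-6 M s⁻¹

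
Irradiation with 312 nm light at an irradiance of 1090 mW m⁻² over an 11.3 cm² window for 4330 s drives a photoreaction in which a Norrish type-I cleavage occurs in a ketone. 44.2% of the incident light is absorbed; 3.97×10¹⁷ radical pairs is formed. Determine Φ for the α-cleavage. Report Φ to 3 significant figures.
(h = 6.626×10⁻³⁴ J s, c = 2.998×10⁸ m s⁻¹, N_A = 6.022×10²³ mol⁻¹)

Φ = 0.107

Product: 3.97×10¹⁷ / 6.022×10²³ = 6.592×10⁻⁷ mol.
Photon energy at 312 nm: hc/λ = (6.626×10⁻³⁴)(2.998×10⁸)/(312×10⁻⁹) = 6.367×10⁻¹⁹ J.
Energy delivered: (1090 mW m⁻²)(11.3×10⁻⁴ m²)(4330 s) = 5.333 J.
Photons incident: 5.333 / 6.367×10⁻¹⁹ = 8.376×10¹⁸, i.e. 8.376×10¹⁸/6.022×10²³ = 1.391×10⁻⁵ mol.
Photons absorbed: 0.442 × 1.391×10⁻⁵ = 6.148×10⁻⁶ mol.
Φ = 6.592×10⁻⁷ mol / 6.148×10⁻⁶ mol photons = 0.107.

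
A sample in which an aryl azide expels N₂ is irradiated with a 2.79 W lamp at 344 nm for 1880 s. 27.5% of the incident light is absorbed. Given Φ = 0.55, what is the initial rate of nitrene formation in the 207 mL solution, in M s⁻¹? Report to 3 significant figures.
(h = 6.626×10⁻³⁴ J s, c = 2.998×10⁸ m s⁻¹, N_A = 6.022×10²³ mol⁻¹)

Photon energy at 344 nm: hc/λ = (6.626×10⁻³⁴)(2.998×10⁸)/(344×10⁻⁹) = 5.775×10⁻¹⁹ J.
Energy delivered: (2.79 W)(1880 s) = 5245 J.
Photons incident: 5245 / 5.775×10⁻¹⁹ = 9.082×10²¹, i.e. 9.082×10²¹/6.022×10²³ = 0.01508 mol.
Photons absorbed: 0.275 × 0.01508 = 0.004147 mol.
Product formed: 0.55 × 0.004147 = 0.002281 mol.
Rate: 0.002281 mol / (1880 s × 0.207 L) = 5.86×10⁻⁶ M s⁻¹.

5.86×10⁻⁶ M s⁻¹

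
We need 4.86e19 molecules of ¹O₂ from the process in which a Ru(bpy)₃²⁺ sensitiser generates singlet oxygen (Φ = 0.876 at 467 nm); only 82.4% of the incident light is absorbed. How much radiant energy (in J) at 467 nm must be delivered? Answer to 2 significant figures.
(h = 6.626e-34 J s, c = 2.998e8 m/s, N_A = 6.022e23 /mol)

29 J

Product: 4.86e19 / 6.022e23 = 8.070e-5 mol.
Photons that must be absorbed: 8.070e-5 / 0.876 = 9.212e-5 mol.
Incident photons needed: 9.212e-5 / 0.824 = 1.118e-4 mol.
Photon energy: hc/λ = 4.254e-19 J; per mole, 2.562e5 J mol⁻¹.
Energy required: 1.118e-4 × 2.562e5 = 29 J.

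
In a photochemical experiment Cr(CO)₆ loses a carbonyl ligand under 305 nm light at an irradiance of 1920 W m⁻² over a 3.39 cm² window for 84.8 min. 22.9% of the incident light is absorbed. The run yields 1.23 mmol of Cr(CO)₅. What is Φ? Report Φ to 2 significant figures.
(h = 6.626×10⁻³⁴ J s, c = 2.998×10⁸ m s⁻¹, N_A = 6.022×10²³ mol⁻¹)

Product: 1.23 mmol = 0.00123 mol.
Photon energy at 305 nm: hc/λ = (6.626×10⁻³⁴)(2.998×10⁸)/(305×10⁻⁹) = 6.513×10⁻¹⁹ J.
Energy delivered: (1920 W m⁻²)(3.39×10⁻⁴ m²)(5088 s) = 3312 J.
Photons incident: 3312 / 6.513×10⁻¹⁹ = 5.085×10²¹, i.e. 5.085×10²¹/6.022×10²³ = 0.008444 mol.
Photons absorbed: 0.229 × 0.008444 = 0.001934 mol.
Φ = 0.00123 mol / 0.001934 mol photons = 0.64.

Φ = 0.64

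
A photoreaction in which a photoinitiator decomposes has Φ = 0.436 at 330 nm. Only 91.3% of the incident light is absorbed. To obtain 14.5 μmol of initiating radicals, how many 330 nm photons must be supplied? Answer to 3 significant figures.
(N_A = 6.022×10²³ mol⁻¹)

2.19×10¹⁹ photons

Product: 14.5 μmol = 1.45×10⁻⁵ mol.
Photons that must be absorbed: 1.45×10⁻⁵ / 0.436 = 3.326×10⁻⁵ mol.
Incident photons needed: 3.326×10⁻⁵ / 0.913 = 3.643×10⁻⁵ mol.
Photon count: 3.643×10⁻⁵ × 6.022×10²³ = 2.19×10¹⁹.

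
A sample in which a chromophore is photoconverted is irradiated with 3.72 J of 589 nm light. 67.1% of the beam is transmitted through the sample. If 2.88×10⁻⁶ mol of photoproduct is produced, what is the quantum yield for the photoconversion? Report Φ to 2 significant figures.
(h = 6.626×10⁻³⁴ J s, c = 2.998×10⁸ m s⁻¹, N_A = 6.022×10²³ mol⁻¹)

Φ = 0.48

Photon energy at 589 nm: hc/λ = (6.626×10⁻³⁴)(2.998×10⁸)/(589×10⁻⁹) = 3.373×10⁻¹⁹ J.
Photons incident: 3.72 / 3.373×10⁻¹⁹ = 1.103×10¹⁹, i.e. 1.103×10¹⁹/6.022×10²³ = 1.832×10⁻⁵ mol.
Fraction absorbed: 1 − 67.1/100 = 0.3290.
Photons absorbed: 0.3290 × 1.832×10⁻⁵ = 6.027×10⁻⁶ mol.
Φ = 2.88×10⁻⁶ mol / 6.027×10⁻⁶ mol photons = 0.48.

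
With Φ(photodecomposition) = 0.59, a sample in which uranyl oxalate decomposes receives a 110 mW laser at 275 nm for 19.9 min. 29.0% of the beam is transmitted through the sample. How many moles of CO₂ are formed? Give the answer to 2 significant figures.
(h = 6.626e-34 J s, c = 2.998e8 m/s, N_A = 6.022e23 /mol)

Photon energy at 275 nm: hc/λ = (6.626e-34)(2.998e8)/(275e-9) = 7.224e-19 J.
Energy delivered: (110 mW)(1194 s) = 131.3 J.
Photons incident: 131.3 / 7.224e-19 = 1.818e20, i.e. 1.818e20/6.022e23 = 3.019e-4 mol.
Fraction absorbed: 1 − 29.0/100 = 0.7100.
Photons absorbed: 0.7100 × 3.019e-4 = 2.143e-4 mol.
Product: Φ × n_abs = 0.59 × 2.143e-4 = 1.264e-4 mol.

1.3e-4 mol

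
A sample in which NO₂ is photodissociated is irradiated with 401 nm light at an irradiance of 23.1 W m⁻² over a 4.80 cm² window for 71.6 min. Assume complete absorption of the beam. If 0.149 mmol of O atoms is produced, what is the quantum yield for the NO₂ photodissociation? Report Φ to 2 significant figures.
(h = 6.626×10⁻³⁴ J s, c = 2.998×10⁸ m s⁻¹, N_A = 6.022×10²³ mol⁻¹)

Product: 0.149 mmol = 1.49×10⁻⁴ mol.
Photon energy at 401 nm: hc/λ = (6.626×10⁻³⁴)(2.998×10⁸)/(401×10⁻⁹) = 4.954×10⁻¹⁹ J.
Energy delivered: (23.1 W m⁻²)(4.80×10⁻⁴ m²)(4296 s) = 47.63 J.
Photons incident: 47.63 / 4.954×10⁻¹⁹ = 9.614×10¹⁹, i.e. 9.614×10¹⁹/6.022×10²³ = 1.596×10⁻⁴ mol.
Φ = 1.49×10⁻⁴ mol / 1.596×10⁻⁴ mol photons = 0.93.

Φ = 0.93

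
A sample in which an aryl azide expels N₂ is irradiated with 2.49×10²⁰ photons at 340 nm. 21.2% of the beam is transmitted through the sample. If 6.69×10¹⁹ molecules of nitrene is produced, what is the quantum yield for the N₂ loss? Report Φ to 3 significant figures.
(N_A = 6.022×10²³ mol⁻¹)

Product: 6.69×10¹⁹ / 6.022×10²³ = 1.111×10⁻⁴ mol.
Moles of photons: 2.49×10²⁰ / 6.022×10²³ = 4.135×10⁻⁴ mol.
Fraction absorbed: 1 − 21.2/100 = 0.7880.
Photons absorbed: 0.7880 × 4.135×10⁻⁴ = 3.258×10⁻⁴ mol.
Φ = 1.111×10⁻⁴ mol / 3.258×10⁻⁴ mol photons = 0.341.

Φ = 0.341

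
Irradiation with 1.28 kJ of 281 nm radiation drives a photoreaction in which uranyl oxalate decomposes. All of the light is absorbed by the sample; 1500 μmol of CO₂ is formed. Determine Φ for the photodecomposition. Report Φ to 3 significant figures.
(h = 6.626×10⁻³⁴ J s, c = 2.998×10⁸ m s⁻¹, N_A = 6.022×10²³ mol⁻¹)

Φ = 0.499

Product: 1500 μmol = 0.00150 mol.
Photon energy at 281 nm: hc/λ = (6.626×10⁻³⁴)(2.998×10⁸)/(281×10⁻⁹) = 7.069×10⁻¹⁹ J.
Incident energy: 1.28 kJ = 1280 J.
Photons incident: 1280 / 7.069×10⁻¹⁹ = 1.811×10²¹, i.e. 1.811×10²¹/6.022×10²³ = 0.003007 mol.
Φ = 0.00150 mol / 0.003007 mol photons = 0.499.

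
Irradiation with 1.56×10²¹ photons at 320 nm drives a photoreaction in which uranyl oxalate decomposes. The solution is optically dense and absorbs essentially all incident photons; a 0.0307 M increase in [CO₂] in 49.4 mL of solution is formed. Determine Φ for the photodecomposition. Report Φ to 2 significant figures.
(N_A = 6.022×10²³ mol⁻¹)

Φ = 0.59

Product: (0.0307 M)(0.0494 L) = 0.001517 mol.
Moles of photons: 1.56×10²¹ / 6.022×10²³ = 0.002591 mol.
Φ = 0.001517 mol / 0.002591 mol photons = 0.59.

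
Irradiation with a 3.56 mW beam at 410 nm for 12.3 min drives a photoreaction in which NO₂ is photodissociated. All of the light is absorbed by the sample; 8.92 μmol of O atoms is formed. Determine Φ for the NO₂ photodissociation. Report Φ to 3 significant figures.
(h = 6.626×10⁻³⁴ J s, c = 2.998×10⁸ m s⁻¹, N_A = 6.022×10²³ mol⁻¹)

Product: 8.92 μmol = 8.92×10⁻⁶ mol.
Photon energy at 410 nm: hc/λ = (6.626×10⁻³⁴)(2.998×10⁸)/(410×10⁻⁹) = 4.845×10⁻¹⁹ J.
Energy delivered: (3.56 mW)(738 s) = 2.627 J.
Photons incident: 2.627 / 4.845×10⁻¹⁹ = 5.422×10¹⁸, i.e. 5.422×10¹⁸/6.022×10²³ = 9.004×10⁻⁶ mol.
Φ = 8.92×10⁻⁶ mol / 9.004×10⁻⁶ mol photons = 0.991.

Φ = 0.991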